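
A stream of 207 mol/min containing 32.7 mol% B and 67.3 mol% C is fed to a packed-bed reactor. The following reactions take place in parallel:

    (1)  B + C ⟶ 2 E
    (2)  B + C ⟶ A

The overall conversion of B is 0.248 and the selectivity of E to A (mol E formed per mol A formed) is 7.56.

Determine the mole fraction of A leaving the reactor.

Conversion of B: B consumed = 0.248 × 67.69 = 16.79 mol/min = 1ξ₁ + 1ξ₂.
Selectivity: 2ξ₁ / (1ξ₂) = 7.56 → ξ₁ = 3.78 ξ₂.
Substitute: (1·3.78 + 1) ξ₂ = 16.79 → ξ₂ = 3.512 mol/min, ξ₁ = 13.27 mol/min.
Outlet amounts (n = n₀ + Σ ν·ξ):
  B: 67.69 − 1(13.27) − 1(3.512) = 50.9
  C: 139.3 − 1(13.27) − 1(3.512) = 122.5
  E: 0 + 2(13.27) = 26.55
  A: 0 + 1(3.512) = 3.512
Total out = 203.5 mol/min; y_A = 3.512 / 203.5 = 0.01726.

0.0173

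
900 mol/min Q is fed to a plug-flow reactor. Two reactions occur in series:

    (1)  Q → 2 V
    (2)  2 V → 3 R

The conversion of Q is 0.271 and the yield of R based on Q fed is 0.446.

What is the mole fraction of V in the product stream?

Conversion of Q: Q consumed = 1ξ₁ = 0.271 × 900 → ξ₁ = 243.9 mol/min.
Yield of R: 3ξ₂ / 900 = 0.446 → ξ₂ = 133.8 mol/min.
Outlet amounts (n = n₀ + Σ ν·ξ):
  Q: 900 − 1(243.9) = 656.1
  V: 0 + 2(243.9) − 2(133.8) = 220.2
  R: 0 + 3(133.8) = 401.4
Total out = 1278 mol/min; y_V = 220.2 / 1278 = 0.1723.

0.172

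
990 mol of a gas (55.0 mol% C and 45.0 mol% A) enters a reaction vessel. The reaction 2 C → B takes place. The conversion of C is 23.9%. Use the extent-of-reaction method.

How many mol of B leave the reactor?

C reacted = 0.239 × 544.5 = 130.1 mol; ν_C = −2, so ξ = 130.1/2 = 65.07 mol.
Outlet amounts (n = n₀ + ν ξ):
  C: 544.5 − 2(65.07) = 414.4
  B: 0 + 1(65.07) = 65.07
  A: 445.5 (inert)

65.1 mol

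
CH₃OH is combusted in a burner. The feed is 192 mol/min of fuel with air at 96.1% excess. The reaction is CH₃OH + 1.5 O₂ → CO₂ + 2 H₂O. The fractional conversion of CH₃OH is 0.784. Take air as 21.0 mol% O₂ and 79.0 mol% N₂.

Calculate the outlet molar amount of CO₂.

151 mol/min

Stoichiometric O₂ = 1.5 × 192 = 288 mol/min; O₂ fed = 288 × 1.961 = 564.8 mol/min.
N₂ fed = 564.8 × 79/21 = 2125 mol/min.
Fuel reacted = 0.784 × 192 → ξ = 150.5 mol/min.
Outlet (n = n₀ + ν ξ):
  CH₃OH: 192 − 1(150.5) = 41.47
  O₂: 564.8 − 1.5(150.5) = 339
  N₂: 2125 (inert)
  CO₂: 0 + 1(150.5) = 150.5
  H₂O: 0 + 2(150.5) = 301.1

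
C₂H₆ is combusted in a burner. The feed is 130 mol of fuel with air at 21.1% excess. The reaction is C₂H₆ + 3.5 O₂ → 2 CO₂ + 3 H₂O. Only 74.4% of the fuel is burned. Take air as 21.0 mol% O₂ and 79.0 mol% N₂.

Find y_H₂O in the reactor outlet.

0.104

Stoichiometric O₂ = 3.5 × 130 = 455 mol; O₂ fed = 455 × 1.211 = 551 mol.
N₂ fed = 551 × 79/21 = 2073 mol.
Fuel reacted = 0.744 × 130 → ξ = 96.72 mol.
Outlet (n = n₀ + ν ξ):
  C₂H₆: 130 − 1(96.72) = 33.28
  O₂: 551 − 3.5(96.72) = 212.5
  N₂: 2073 (inert)
  CO₂: 0 + 2(96.72) = 193.4
  H₂O: 0 + 3(96.72) = 290.2
Total out = 2802 mol; y_H₂O = 290.2 / 2802 = 0.1035.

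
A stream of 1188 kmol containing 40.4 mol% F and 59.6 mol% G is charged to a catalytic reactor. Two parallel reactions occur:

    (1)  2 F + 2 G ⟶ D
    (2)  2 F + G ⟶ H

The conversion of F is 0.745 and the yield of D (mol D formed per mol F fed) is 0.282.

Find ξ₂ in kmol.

Yield of D: 1ξ₁ / 480 = 0.282 → ξ₁ = 135.3 kmol.
Conversion of F: 2ξ₁ + 2ξ₂ = 0.745 × 480 = 357.6 → ξ₂ = 43.44 kmol.
Outlet amounts (n = n₀ + Σ ν·ξ):
  F: 480 − 2(135.3) − 2(43.44) = 122.4
  G: 708 − 2(135.3) − 1(43.44) = 393.9
  D: 0 + 1(135.3) = 135.3
  H: 0 + 1(43.44) = 43.44

ξ₂ = 43.4 kmol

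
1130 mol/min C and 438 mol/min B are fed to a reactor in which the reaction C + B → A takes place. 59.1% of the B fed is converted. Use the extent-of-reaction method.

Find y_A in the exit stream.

0.198

B reacted = 0.591 × 438 = 258.9 mol/min; ν_B = −1, so ξ = 258.9/1 = 258.9 mol/min.
Outlet amounts (n = n₀ + ν ξ):
  C: 1130 − 1(258.9) = 871.1
  B: 438 − 1(258.9) = 179.1
  A: 0 + 1(258.9) = 258.9
Total out = 1309 mol/min; y_A = 258.9 / 1309 = 0.1977.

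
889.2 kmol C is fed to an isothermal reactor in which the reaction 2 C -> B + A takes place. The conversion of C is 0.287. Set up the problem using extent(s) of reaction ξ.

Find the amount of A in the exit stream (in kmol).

128 kmol

C reacted = 0.287 × 889.2 = 255.2 kmol; ν_C = −2, so ξ = 255.2/2 = 127.6 kmol.
Outlet amounts (n = n₀ + ν ξ):
  C: 889.2 − 2(127.6) = 634
  B: 0 + 1(127.6) = 127.6
  A: 0 + 1(127.6) = 127.6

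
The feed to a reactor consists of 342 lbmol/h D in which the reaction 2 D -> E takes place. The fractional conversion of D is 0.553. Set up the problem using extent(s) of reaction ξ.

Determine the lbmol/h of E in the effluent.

D reacted = 0.553 × 342 = 189.1 lbmol/h; ν_D = −2, so ξ = 189.1/2 = 94.56 lbmol/h.
Outlet amounts (n = n₀ + ν ξ):
  D: 342 − 2(94.56) = 152.9
  E: 0 + 1(94.56) = 94.56

94.6 lbmol/h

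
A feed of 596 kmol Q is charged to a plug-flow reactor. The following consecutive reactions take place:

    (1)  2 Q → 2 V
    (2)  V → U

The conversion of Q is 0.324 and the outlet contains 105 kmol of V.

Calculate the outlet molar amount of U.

Conversion of Q: Q consumed = 2ξ₁ = 0.324 × 596 → ξ₁ = 96.55 kmol.
V balance: n_V = 0 + 2ξ₁ − 1ξ₂ = 105 → ξ₂ = (2·96.55 − 105)/1 = 88.1 kmol.
Outlet amounts (n = n₀ + Σ ν·ξ):
  Q: 596 − 2(96.55) = 402.9
  V: 0 + 2(96.55) − 1(88.1) = 105
  U: 0 + 1(88.1) = 88.1

88.1 kmol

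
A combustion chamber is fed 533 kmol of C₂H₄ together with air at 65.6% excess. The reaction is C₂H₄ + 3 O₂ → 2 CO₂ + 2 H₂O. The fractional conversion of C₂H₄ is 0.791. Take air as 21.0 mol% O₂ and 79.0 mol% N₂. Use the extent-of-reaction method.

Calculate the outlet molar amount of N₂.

Stoichiometric O₂ = 3 × 533 = 1599 kmol; O₂ fed = 1599 × 1.656 = 2648 kmol.
N₂ fed = 2648 × 79/21 = 9961 kmol.
Fuel reacted = 0.791 × 533 → ξ = 421.6 kmol.
Outlet (n = n₀ + ν ξ):
  C₂H₄: 533 − 1(421.6) = 111.4
  O₂: 2648 − 3(421.6) = 1383
  N₂: 9961 (inert)
  CO₂: 0 + 2(421.6) = 843.2
  H₂O: 0 + 2(421.6) = 843.2

9960 kmol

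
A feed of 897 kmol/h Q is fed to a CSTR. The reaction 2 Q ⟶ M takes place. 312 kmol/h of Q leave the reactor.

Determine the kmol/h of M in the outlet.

For Q: n = n₀ − 2ξ → 312 = 897 − 2ξ, giving ξ = 292.5 kmol/h.
Outlet amounts (n = n₀ + ν ξ):
  Q: 897 − 2(292.5) = 312
  M: 0 + 1(292.5) = 292.5

292 kmol/h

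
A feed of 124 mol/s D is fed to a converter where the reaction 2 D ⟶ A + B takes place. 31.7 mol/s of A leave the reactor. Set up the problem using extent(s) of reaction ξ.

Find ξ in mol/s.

ξ = 31.7 mol/s

For A: n = n₀ + 1ξ → 31.7 = 0 + 1ξ, giving ξ = 31.7 mol/s.
Outlet amounts (n = n₀ + ν ξ):
  D: 124 − 2(31.7) = 60.6
  A: 0 + 1(31.7) = 31.7
  B: 0 + 1(31.7) = 31.7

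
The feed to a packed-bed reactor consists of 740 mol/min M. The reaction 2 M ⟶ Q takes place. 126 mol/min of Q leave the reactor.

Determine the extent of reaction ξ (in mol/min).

For Q: n = n₀ + 1ξ → 126 = 0 + 1ξ, giving ξ = 126 mol/min.
Outlet amounts (n = n₀ + ν ξ):
  M: 740 − 2(126) = 488
  Q: 0 + 1(126) = 126

ξ = 126 mol/min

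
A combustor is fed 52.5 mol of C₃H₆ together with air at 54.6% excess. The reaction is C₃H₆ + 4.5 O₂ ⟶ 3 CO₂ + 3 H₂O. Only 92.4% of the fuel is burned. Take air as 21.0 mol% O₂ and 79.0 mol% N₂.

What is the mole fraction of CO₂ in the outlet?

0.0801

Stoichiometric O₂ = 4.5 × 52.5 = 236.2 mol; O₂ fed = 236.2 × 1.546 = 365.2 mol.
N₂ fed = 365.2 × 79/21 = 1374 mol.
Fuel reacted = 0.924 × 52.5 → ξ = 48.51 mol.
Outlet (n = n₀ + ν ξ):
  C₃H₆: 52.5 − 1(48.51) = 3.99
  O₂: 365.2 − 4.5(48.51) = 146.9
  N₂: 1374 (inert)
  CO₂: 0 + 3(48.51) = 145.5
  H₂O: 0 + 3(48.51) = 145.5
Total out = 1816 mol; y_CO₂ = 145.5 / 1816 = 0.08014.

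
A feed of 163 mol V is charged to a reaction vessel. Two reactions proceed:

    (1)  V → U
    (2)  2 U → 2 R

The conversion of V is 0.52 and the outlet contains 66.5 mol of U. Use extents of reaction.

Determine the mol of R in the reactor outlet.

Conversion of V: V consumed = 1ξ₁ = 0.52 × 163 → ξ₁ = 84.76 mol.
U balance: n_U = 0 + 1ξ₁ − 2ξ₂ = 66.5 → ξ₂ = (1·84.76 − 66.5)/2 = 9.13 mol.
Outlet amounts (n = n₀ + Σ ν·ξ):
  V: 163 − 1(84.76) = 78.24
  U: 0 + 1(84.76) − 2(9.13) = 66.5
  R: 0 + 2(9.13) = 18.26

18.3 mol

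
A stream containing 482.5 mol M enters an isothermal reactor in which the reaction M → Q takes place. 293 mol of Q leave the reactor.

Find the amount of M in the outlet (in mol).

190 mol

For Q: n = n₀ + 1ξ → 293 = 0 + 1ξ, giving ξ = 293 mol.
Outlet amounts (n = n₀ + ν ξ):
  M: 482.5 − 1(293) = 189.5
  Q: 0 + 1(293) = 293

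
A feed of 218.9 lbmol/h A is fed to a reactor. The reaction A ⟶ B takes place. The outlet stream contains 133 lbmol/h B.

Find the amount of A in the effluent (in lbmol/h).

85.9 lbmol/h

For B: n = n₀ + 1ξ → 133 = 0 + 1ξ, giving ξ = 133 lbmol/h.
Outlet amounts (n = n₀ + ν ξ):
  A: 218.9 − 1(133) = 85.9
  B: 0 + 1(133) = 133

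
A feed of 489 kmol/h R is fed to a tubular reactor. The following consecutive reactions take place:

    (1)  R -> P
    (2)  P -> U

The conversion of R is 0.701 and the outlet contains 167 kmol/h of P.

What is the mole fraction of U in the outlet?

0.359

Conversion of R: R consumed = 1ξ₁ = 0.701 × 489 → ξ₁ = 342.8 kmol/h.
P balance: n_P = 0 + 1ξ₁ − 1ξ₂ = 167 → ξ₂ = (1·342.8 − 167)/1 = 175.8 kmol/h.
Outlet amounts (n = n₀ + Σ ν·ξ):
  R: 489 − 1(342.8) = 146.2
  P: 0 + 1(342.8) − 1(175.8) = 167
  U: 0 + 1(175.8) = 175.8
Total out = 489 kmol/h; y_U = 175.8 / 489 = 0.3595.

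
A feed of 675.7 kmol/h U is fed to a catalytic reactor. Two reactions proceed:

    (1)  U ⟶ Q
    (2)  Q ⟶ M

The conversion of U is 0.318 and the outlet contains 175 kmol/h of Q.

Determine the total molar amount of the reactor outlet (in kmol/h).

676 kmol/h

Conversion of U: U consumed = 1ξ₁ = 0.318 × 675.7 → ξ₁ = 214.9 kmol/h.
Q balance: n_Q = 0 + 1ξ₁ − 1ξ₂ = 175 → ξ₂ = (1·214.9 − 175)/1 = 39.87 kmol/h.
Outlet amounts (n = n₀ + Σ ν·ξ):
  U: 675.7 − 1(214.9) = 460.8
  Q: 0 + 1(214.9) − 1(39.87) = 175
  M: 0 + 1(39.87) = 39.87
Total out = 460.8 + 175 + 39.87 = 675.7 kmol/h.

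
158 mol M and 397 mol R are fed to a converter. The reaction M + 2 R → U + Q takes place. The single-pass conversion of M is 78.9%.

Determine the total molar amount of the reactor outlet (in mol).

M reacted = 0.789 × 158 = 124.7 mol; ν_M = −1, so ξ = 124.7/1 = 124.7 mol.
Outlet amounts (n = n₀ + ν ξ):
  M: 158 − 1(124.7) = 33.34
  R: 397 − 2(124.7) = 147.7
  U: 0 + 1(124.7) = 124.7
  Q: 0 + 1(124.7) = 124.7
Total out = 33.34 + 147.7 + 124.7 + 124.7 = 430.3 mol.

430 mol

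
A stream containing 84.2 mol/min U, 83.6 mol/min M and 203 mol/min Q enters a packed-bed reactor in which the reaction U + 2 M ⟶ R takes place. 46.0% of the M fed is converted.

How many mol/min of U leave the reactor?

65 mol/min

M reacted = 0.46 × 83.6 = 38.46 mol/min; ν_M = −2, so ξ = 38.46/2 = 19.23 mol/min.
Outlet amounts (n = n₀ + ν ξ):
  U: 84.2 − 1(19.23) = 64.97
  M: 83.6 − 2(19.23) = 45.14
  R: 0 + 1(19.23) = 19.23
  Q: 203 (inert)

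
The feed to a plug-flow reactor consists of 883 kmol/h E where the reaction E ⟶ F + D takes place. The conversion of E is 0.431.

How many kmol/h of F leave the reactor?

381 kmol/h

E reacted = 0.431 × 883 = 380.6 kmol/h; ν_E = −1, so ξ = 380.6/1 = 380.6 kmol/h.
Outlet amounts (n = n₀ + ν ξ):
  E: 883 − 1(380.6) = 502.4
  F: 0 + 1(380.6) = 380.6
  D: 0 + 1(380.6) = 380.6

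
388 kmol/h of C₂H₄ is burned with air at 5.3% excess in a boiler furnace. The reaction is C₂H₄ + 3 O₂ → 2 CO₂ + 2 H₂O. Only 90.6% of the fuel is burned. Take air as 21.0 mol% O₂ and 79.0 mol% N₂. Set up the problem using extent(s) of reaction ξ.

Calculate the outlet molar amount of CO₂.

Stoichiometric O₂ = 3 × 388 = 1164 kmol/h; O₂ fed = 1164 × 1.053 = 1226 kmol/h.
N₂ fed = 1226 × 79/21 = 4611 kmol/h.
Fuel reacted = 0.906 × 388 → ξ = 351.5 kmol/h.
Outlet (n = n₀ + ν ξ):
  C₂H₄: 388 − 1(351.5) = 36.47
  O₂: 1226 − 3(351.5) = 171.1
  N₂: 4611 (inert)
  CO₂: 0 + 2(351.5) = 703.1
  H₂O: 0 + 2(351.5) = 703.1

703 kmol/h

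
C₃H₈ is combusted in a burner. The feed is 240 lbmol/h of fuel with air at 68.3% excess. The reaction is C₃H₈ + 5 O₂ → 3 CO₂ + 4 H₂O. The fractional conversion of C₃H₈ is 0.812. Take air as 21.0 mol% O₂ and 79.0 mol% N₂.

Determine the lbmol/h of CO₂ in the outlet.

585 lbmol/h

Stoichiometric O₂ = 5 × 240 = 1200 lbmol/h; O₂ fed = 1200 × 1.683 = 2020 lbmol/h.
N₂ fed = 2020 × 79/21 = 7598 lbmol/h.
Fuel reacted = 0.812 × 240 → ξ = 194.9 lbmol/h.
Outlet (n = n₀ + ν ξ):
  C₃H₈: 240 − 1(194.9) = 45.12
  O₂: 2020 − 5(194.9) = 1045
  N₂: 7598 (inert)
  CO₂: 0 + 3(194.9) = 584.6
  H₂O: 0 + 4(194.9) = 779.5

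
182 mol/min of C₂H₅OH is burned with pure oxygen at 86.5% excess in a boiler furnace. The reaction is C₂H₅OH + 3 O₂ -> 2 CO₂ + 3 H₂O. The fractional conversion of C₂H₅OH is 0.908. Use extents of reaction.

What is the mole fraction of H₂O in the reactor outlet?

Stoichiometric O₂ = 3 × 182 = 546 mol/min; O₂ fed = 546 × 1.865 = 1018 mol/min.
Fuel reacted = 0.908 × 182 → ξ = 165.3 mol/min.
Outlet (n = n₀ + ν ξ):
  C₂H₅OH: 182 − 1(165.3) = 16.74
  O₂: 1018 − 3(165.3) = 522.5
  CO₂: 0 + 2(165.3) = 330.5
  H₂O: 0 + 3(165.3) = 495.8
Total out = 1366 mol/min; y_H₂O = 495.8 / 1366 = 0.3631.

0.363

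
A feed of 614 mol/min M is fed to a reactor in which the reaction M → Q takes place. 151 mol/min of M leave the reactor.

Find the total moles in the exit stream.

614 mol/min

For M: n = n₀ − 1ξ → 151 = 614 − 1ξ, giving ξ = 463 mol/min.
Outlet amounts (n = n₀ + ν ξ):
  M: 614 − 1(463) = 151
  Q: 0 + 1(463) = 463
Total out = 151 + 463 = 614 mol/min.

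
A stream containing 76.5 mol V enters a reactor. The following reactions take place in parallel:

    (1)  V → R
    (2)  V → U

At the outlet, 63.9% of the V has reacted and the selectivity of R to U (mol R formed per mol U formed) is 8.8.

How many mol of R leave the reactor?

Conversion of V: V consumed = 0.639 × 76.5 = 48.88 mol = 1ξ₁ + 1ξ₂.
Selectivity: 1ξ₁ / (1ξ₂) = 8.8 → ξ₁ = 8.8 ξ₂.
Substitute: (1·8.8 + 1) ξ₂ = 48.88 → ξ₂ = 4.988 mol, ξ₁ = 43.9 mol.
Outlet amounts (n = n₀ + Σ ν·ξ):
  V: 76.5 − 1(43.9) − 1(4.988) = 27.62
  R: 0 + 1(43.9) = 43.9
  U: 0 + 1(4.988) = 4.988

43.9 mol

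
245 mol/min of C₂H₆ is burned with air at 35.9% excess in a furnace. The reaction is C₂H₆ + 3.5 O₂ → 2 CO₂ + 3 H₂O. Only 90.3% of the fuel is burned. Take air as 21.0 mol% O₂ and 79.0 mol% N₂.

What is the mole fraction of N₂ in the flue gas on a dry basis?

0.836

Stoichiometric O₂ = 3.5 × 245 = 857.5 mol/min; O₂ fed = 857.5 × 1.359 = 1165 mol/min.
N₂ fed = 1165 × 79/21 = 4384 mol/min.
Fuel reacted = 0.903 × 245 → ξ = 221.2 mol/min.
Outlet (n = n₀ + ν ξ):
  C₂H₆: 245 − 1(221.2) = 23.76
  O₂: 1165 − 3.5(221.2) = 391
  N₂: 4384 (inert)
  CO₂: 0 + 2(221.2) = 442.5
  H₂O: 0 + 3(221.2) = 663.7
Dry total = 5241 mol/min; y_N₂ (dry) = 4384 / 5241 = 0.8364.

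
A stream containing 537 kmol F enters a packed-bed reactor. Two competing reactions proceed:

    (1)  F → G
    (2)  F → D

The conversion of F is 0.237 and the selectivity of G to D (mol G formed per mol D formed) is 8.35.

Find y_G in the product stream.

Conversion of F: F consumed = 0.237 × 537 = 127.3 kmol = 1ξ₁ + 1ξ₂.
Selectivity: 1ξ₁ / (1ξ₂) = 8.35 → ξ₁ = 8.35 ξ₂.
Substitute: (1·8.35 + 1) ξ₂ = 127.3 → ξ₂ = 13.61 kmol, ξ₁ = 113.7 kmol.
Outlet amounts (n = n₀ + Σ ν·ξ):
  F: 537 − 1(113.7) − 1(13.61) = 409.7
  G: 0 + 1(113.7) = 113.7
  D: 0 + 1(13.61) = 13.61
Total out = 537 kmol; y_G = 113.7 / 537 = 0.2117.

0.212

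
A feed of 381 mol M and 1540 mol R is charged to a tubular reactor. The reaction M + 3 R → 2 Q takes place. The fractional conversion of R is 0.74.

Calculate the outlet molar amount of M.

R reacted = 0.74 × 1540 = 1140 mol; ν_R = −3, so ξ = 1140/3 = 379.9 mol.
Outlet amounts (n = n₀ + ν ξ):
  M: 381 − 1(379.9) = 1.133
  R: 1540 − 3(379.9) = 400.4
  Q: 0 + 2(379.9) = 759.7

1.13 mol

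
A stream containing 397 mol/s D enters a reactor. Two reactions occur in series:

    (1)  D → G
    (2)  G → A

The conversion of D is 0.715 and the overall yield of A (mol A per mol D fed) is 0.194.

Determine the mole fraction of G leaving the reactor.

0.521

Conversion of D: D consumed = 1ξ₁ = 0.715 × 397 → ξ₁ = 283.9 mol/s.
Yield of A: 1ξ₂ / 397 = 0.194 → ξ₂ = 77.02 mol/s.
Outlet amounts (n = n₀ + Σ ν·ξ):
  D: 397 − 1(283.9) = 113.1
  G: 0 + 1(283.9) − 1(77.02) = 206.8
  A: 0 + 1(77.02) = 77.02
Total out = 397 mol/s; y_G = 206.8 / 397 = 0.521.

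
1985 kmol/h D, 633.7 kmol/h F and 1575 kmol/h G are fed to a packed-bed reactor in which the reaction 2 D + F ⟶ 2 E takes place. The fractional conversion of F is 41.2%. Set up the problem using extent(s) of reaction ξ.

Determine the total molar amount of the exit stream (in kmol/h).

3930 kmol/h

F reacted = 0.412 × 633.7 = 261.1 kmol/h; ν_F = −1, so ξ = 261.1/1 = 261.1 kmol/h.
Outlet amounts (n = n₀ + ν ξ):
  D: 1985 − 2(261.1) = 1463
  F: 633.7 − 1(261.1) = 372.6
  E: 0 + 2(261.1) = 522.2
  G: 1575 (inert)
Total out = 1463 + 372.6 + 522.2 + 1575 = 3933 kmol/h.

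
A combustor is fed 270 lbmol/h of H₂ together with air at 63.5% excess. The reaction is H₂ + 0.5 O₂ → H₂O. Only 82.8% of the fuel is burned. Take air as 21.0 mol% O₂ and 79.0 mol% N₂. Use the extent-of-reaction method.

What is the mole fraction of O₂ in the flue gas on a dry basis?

0.111

Stoichiometric O₂ = 0.5 × 270 = 135 lbmol/h; O₂ fed = 135 × 1.635 = 220.7 lbmol/h.
N₂ fed = 220.7 × 79/21 = 830.3 lbmol/h.
Fuel reacted = 0.828 × 270 → ξ = 223.6 lbmol/h.
Outlet (n = n₀ + ν ξ):
  H₂: 270 − 1(223.6) = 46.44
  O₂: 220.7 − 0.5(223.6) = 108.9
  N₂: 830.3 (inert)
  H₂O: 0 + 1(223.6) = 223.6
Dry total = 985.7 lbmol/h; y_O₂ (dry) = 108.9 / 985.7 = 0.1105.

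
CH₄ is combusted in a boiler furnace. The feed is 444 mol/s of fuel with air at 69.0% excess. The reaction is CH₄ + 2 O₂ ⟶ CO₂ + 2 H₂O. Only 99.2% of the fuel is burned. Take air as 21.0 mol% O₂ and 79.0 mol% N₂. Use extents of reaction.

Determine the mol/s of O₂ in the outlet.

620 mol/s

Stoichiometric O₂ = 2 × 444 = 888 mol/s; O₂ fed = 888 × 1.690 = 1501 mol/s.
N₂ fed = 1501 × 79/21 = 5646 mol/s.
Fuel reacted = 0.992 × 444 → ξ = 440.4 mol/s.
Outlet (n = n₀ + ν ξ):
  CH₄: 444 − 1(440.4) = 3.552
  O₂: 1501 − 2(440.4) = 619.8
  N₂: 5646 (inert)
  CO₂: 0 + 1(440.4) = 440.4
  H₂O: 0 + 2(440.4) = 880.9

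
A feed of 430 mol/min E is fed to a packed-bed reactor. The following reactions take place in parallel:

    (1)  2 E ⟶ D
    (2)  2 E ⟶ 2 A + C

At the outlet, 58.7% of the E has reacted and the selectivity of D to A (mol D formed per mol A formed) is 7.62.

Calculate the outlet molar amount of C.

Conversion of E: E consumed = 0.587 × 430 = 252.4 mol/min = 2ξ₁ + 2ξ₂.
Selectivity: 1ξ₁ / (2ξ₂) = 7.62 → ξ₁ = 15.24 ξ₂.
Substitute: (2·15.24 + 2) ξ₂ = 252.4 → ξ₂ = 7.771 mol/min, ξ₁ = 118.4 mol/min.
Outlet amounts (n = n₀ + Σ ν·ξ):
  E: 430 − 2(118.4) − 2(7.771) = 177.6
  D: 0 + 1(118.4) = 118.4
  A: 0 + 2(7.771) = 15.54
  C: 0 + 1(7.771) = 7.771

7.77 mol/min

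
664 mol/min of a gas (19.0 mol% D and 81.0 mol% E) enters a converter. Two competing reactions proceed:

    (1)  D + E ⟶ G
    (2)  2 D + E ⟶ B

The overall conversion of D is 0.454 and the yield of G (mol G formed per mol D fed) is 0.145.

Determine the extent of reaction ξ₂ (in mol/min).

Yield of G: 1ξ₁ / 126.2 = 0.145 → ξ₁ = 18.29 mol/min.
Conversion of D: 1ξ₁ + 2ξ₂ = 0.454 × 126.2 = 57.28 → ξ₂ = 19.49 mol/min.
Outlet amounts (n = n₀ + Σ ν·ξ):
  D: 126.2 − 1(18.29) − 2(19.49) = 68.88
  E: 537.8 − 1(18.29) − 1(19.49) = 500.1
  G: 0 + 1(18.29) = 18.29
  B: 0 + 1(19.49) = 19.49

ξ₂ = 19.5 mol/min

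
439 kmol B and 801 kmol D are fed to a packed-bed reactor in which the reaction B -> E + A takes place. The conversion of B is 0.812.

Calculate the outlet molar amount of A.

356 kmol

B reacted = 0.812 × 439 = 356.5 kmol; ν_B = −1, so ξ = 356.5/1 = 356.5 kmol.
Outlet amounts (n = n₀ + ν ξ):
  B: 439 − 1(356.5) = 82.53
  E: 0 + 1(356.5) = 356.5
  A: 0 + 1(356.5) = 356.5
  D: 801 (inert)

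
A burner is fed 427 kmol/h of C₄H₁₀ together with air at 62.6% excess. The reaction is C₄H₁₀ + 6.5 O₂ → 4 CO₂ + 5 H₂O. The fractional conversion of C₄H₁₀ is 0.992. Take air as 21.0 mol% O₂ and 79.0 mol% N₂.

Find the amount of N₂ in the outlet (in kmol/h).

Stoichiometric O₂ = 6.5 × 427 = 2776 kmol/h; O₂ fed = 2776 × 1.626 = 4513 kmol/h.
N₂ fed = 4513 × 79/21 = 16980 kmol/h.
Fuel reacted = 0.992 × 427 → ξ = 423.6 kmol/h.
Outlet (n = n₀ + ν ξ):
  C₄H₁₀: 427 − 1(423.6) = 3.416
  O₂: 4513 − 6.5(423.6) = 1760
  N₂: 16980 (inert)
  CO₂: 0 + 4(423.6) = 1694
  H₂O: 0 + 5(423.6) = 2118

17000 kmol/h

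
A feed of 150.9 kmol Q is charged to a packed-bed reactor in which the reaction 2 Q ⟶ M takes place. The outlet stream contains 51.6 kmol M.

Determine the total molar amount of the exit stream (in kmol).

99.3 kmol

For M: n = n₀ + 1ξ → 51.6 = 0 + 1ξ, giving ξ = 51.6 kmol.
Outlet amounts (n = n₀ + ν ξ):
  Q: 150.9 − 2(51.6) = 47.7
  M: 0 + 1(51.6) = 51.6
Total out = 47.7 + 51.6 = 99.3 kmol.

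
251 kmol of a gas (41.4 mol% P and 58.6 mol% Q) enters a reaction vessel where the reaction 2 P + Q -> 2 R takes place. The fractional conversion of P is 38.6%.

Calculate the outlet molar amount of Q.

P reacted = 0.386 × 103.9 = 40.11 kmol; ν_P = −2, so ξ = 40.11/2 = 20.06 kmol.
Outlet amounts (n = n₀ + ν ξ):
  P: 103.9 − 2(20.06) = 63.8
  Q: 147.1 − 1(20.06) = 127
  R: 0 + 2(20.06) = 40.11

127 kmol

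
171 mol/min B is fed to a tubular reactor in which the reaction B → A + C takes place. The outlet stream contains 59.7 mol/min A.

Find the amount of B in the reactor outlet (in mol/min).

111 mol/min

For A: n = n₀ + 1ξ → 59.7 = 0 + 1ξ, giving ξ = 59.7 mol/min.
Outlet amounts (n = n₀ + ν ξ):
  B: 171 − 1(59.7) = 111.3
  A: 0 + 1(59.7) = 59.7
  C: 0 + 1(59.7) = 59.7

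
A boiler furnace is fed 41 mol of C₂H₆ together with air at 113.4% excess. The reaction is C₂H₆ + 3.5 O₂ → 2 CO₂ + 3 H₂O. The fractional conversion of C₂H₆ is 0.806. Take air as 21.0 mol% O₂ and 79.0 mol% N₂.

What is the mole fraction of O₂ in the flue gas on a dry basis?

0.135

Stoichiometric O₂ = 3.5 × 41 = 143.5 mol; O₂ fed = 143.5 × 2.134 = 306.2 mol.
N₂ fed = 306.2 × 79/21 = 1152 mol.
Fuel reacted = 0.806 × 41 → ξ = 33.05 mol.
Outlet (n = n₀ + ν ξ):
  C₂H₆: 41 − 1(33.05) = 7.954
  O₂: 306.2 − 3.5(33.05) = 190.6
  N₂: 1152 (inert)
  CO₂: 0 + 2(33.05) = 66.09
  H₂O: 0 + 3(33.05) = 99.14
Dry total = 1417 mol; y_O₂ (dry) = 190.6 / 1417 = 0.1345.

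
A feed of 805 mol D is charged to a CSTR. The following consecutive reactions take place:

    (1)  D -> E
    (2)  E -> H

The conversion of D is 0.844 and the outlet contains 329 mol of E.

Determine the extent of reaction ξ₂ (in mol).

ξ₂ = 350 mol

Conversion of D: D consumed = 1ξ₁ = 0.844 × 805 → ξ₁ = 679.4 mol.
E balance: n_E = 0 + 1ξ₁ − 1ξ₂ = 329 → ξ₂ = (1·679.4 − 329)/1 = 350.4 mol.
Outlet amounts (n = n₀ + Σ ν·ξ):
  D: 805 − 1(679.4) = 125.6
  E: 0 + 1(679.4) − 1(350.4) = 329
  H: 0 + 1(350.4) = 350.4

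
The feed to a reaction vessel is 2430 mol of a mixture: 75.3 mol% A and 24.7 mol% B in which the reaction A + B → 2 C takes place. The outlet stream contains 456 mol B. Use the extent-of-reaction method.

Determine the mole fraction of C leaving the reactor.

0.119

For B: n = n₀ − 1ξ → 456 = 600.2 − 1ξ, giving ξ = 144.2 mol.
Outlet amounts (n = n₀ + ν ξ):
  A: 1830 − 1(144.2) = 1686
  B: 600.2 − 1(144.2) = 456
  C: 0 + 2(144.2) = 288.4
Total out = 2430 mol; y_C = 288.4 / 2430 = 0.1187.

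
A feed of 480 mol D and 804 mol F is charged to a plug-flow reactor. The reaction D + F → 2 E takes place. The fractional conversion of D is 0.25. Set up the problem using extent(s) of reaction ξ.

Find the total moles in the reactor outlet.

1280 mol

D reacted = 0.25 × 480 = 120 mol; ν_D = −1, so ξ = 120/1 = 120 mol.
Outlet amounts (n = n₀ + ν ξ):
  D: 480 − 1(120) = 360
  F: 804 − 1(120) = 684
  E: 0 + 2(120) = 240
Total out = 360 + 684 + 240 = 1284 mol.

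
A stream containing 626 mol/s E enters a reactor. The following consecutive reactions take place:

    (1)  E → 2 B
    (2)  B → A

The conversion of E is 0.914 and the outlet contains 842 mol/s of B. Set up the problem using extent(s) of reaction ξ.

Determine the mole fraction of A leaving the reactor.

Conversion of E: E consumed = 1ξ₁ = 0.914 × 626 → ξ₁ = 572.2 mol/s.
B balance: n_B = 0 + 2ξ₁ − 1ξ₂ = 842 → ξ₂ = (2·572.2 − 842)/1 = 302.3 mol/s.
Outlet amounts (n = n₀ + Σ ν·ξ):
  E: 626 − 1(572.2) = 53.84
  B: 0 + 2(572.2) − 1(302.3) = 842
  A: 0 + 1(302.3) = 302.3
Total out = 1198 mol/s; y_A = 302.3 / 1198 = 0.2523.

0.252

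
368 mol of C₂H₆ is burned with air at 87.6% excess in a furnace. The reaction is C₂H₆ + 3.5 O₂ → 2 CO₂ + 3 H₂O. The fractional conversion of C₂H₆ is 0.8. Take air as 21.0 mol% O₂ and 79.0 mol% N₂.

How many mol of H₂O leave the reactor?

Stoichiometric O₂ = 3.5 × 368 = 1288 mol; O₂ fed = 1288 × 1.876 = 2416 mol.
N₂ fed = 2416 × 79/21 = 9090 mol.
Fuel reacted = 0.8 × 368 → ξ = 294.4 mol.
Outlet (n = n₀ + ν ξ):
  C₂H₆: 368 − 1(294.4) = 73.6
  O₂: 2416 − 3.5(294.4) = 1386
  N₂: 9090 (inert)
  CO₂: 0 + 2(294.4) = 588.8
  H₂O: 0 + 3(294.4) = 883.2

883 mol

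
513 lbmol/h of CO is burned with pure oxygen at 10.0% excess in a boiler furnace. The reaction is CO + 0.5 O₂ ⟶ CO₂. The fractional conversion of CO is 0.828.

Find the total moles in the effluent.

Stoichiometric O₂ = 0.5 × 513 = 256.5 lbmol/h; O₂ fed = 256.5 × 1.100 = 282.2 lbmol/h.
Fuel reacted = 0.828 × 513 → ξ = 424.8 lbmol/h.
Outlet (n = n₀ + ν ξ):
  CO: 513 − 1(424.8) = 88.24
  O₂: 282.2 − 0.5(424.8) = 69.77
  CO₂: 0 + 1(424.8) = 424.8
Total out = 88.24 + 69.77 + 424.8 = 582.8 lbmol/h.

583 lbmol/h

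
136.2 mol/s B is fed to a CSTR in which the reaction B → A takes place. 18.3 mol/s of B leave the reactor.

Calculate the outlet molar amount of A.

For B: n = n₀ − 1ξ → 18.3 = 136.2 − 1ξ, giving ξ = 117.9 mol/s.
Outlet amounts (n = n₀ + ν ξ):
  B: 136.2 − 1(117.9) = 18.3
  A: 0 + 1(117.9) = 117.9

118 mol/s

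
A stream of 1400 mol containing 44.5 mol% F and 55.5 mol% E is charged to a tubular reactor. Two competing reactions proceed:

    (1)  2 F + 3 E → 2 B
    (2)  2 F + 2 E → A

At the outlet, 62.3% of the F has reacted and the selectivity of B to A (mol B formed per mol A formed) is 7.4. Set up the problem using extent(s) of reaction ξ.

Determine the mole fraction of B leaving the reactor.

Conversion of F: F consumed = 0.623 × 623 = 388.1 mol = 2ξ₁ + 2ξ₂.
Selectivity: 2ξ₁ / (1ξ₂) = 7.4 → ξ₁ = 3.7 ξ₂.
Substitute: (2·3.7 + 2) ξ₂ = 388.1 → ξ₂ = 41.29 mol, ξ₁ = 152.8 mol.
Outlet amounts (n = n₀ + Σ ν·ξ):
  F: 623 − 2(152.8) − 2(41.29) = 234.9
  E: 777 − 3(152.8) − 2(41.29) = 236.1
  B: 0 + 2(152.8) = 305.5
  A: 0 + 1(41.29) = 41.29
Total out = 817.8 mol; y_B = 305.5 / 817.8 = 0.3736.

0.374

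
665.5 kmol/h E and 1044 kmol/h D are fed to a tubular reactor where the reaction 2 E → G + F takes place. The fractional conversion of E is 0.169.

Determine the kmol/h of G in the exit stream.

E reacted = 0.169 × 665.5 = 112.5 kmol/h; ν_E = −2, so ξ = 112.5/2 = 56.23 kmol/h.
Outlet amounts (n = n₀ + ν ξ):
  E: 665.5 − 2(56.23) = 553
  G: 0 + 1(56.23) = 56.23
  F: 0 + 1(56.23) = 56.23
  D: 1044 (inert)

56.2 kmol/h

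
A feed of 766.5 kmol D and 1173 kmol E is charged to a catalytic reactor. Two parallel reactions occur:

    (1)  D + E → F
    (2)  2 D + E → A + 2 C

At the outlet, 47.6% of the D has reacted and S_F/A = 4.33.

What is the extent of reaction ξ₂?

ξ₂ = 57.6 kmol

Conversion of D: D consumed = 0.476 × 766.5 = 364.9 kmol = 1ξ₁ + 2ξ₂.
Selectivity: 1ξ₁ / (1ξ₂) = 4.33 → ξ₁ = 4.33 ξ₂.
Substitute: (1·4.33 + 2) ξ₂ = 364.9 → ξ₂ = 57.64 kmol, ξ₁ = 249.6 kmol.
Outlet amounts (n = n₀ + Σ ν·ξ):
  D: 766.5 − 1(249.6) − 2(57.64) = 401.6
  E: 1173 − 1(249.6) − 1(57.64) = 865.8
  F: 0 + 1(249.6) = 249.6
  A: 0 + 1(57.64) = 57.64
  C: 0 + 2(57.64) = 115.3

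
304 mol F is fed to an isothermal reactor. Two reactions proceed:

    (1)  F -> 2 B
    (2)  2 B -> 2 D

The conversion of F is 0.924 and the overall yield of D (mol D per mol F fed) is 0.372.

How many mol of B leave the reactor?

449 mol

Conversion of F: F consumed = 1ξ₁ = 0.924 × 304 → ξ₁ = 280.9 mol.
Yield of D: 2ξ₂ / 304 = 0.372 → ξ₂ = 56.54 mol.
Outlet amounts (n = n₀ + Σ ν·ξ):
  F: 304 − 1(280.9) = 23.1
  B: 0 + 2(280.9) − 2(56.54) = 448.7
  D: 0 + 2(56.54) = 113.1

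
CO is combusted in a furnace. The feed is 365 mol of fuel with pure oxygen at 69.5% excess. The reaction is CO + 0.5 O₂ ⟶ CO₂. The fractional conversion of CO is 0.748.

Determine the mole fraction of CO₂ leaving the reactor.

0.508

Stoichiometric O₂ = 0.5 × 365 = 182.5 mol; O₂ fed = 182.5 × 1.695 = 309.3 mol.
Fuel reacted = 0.748 × 365 → ξ = 273 mol.
Outlet (n = n₀ + ν ξ):
  CO: 365 − 1(273) = 91.98
  O₂: 309.3 − 0.5(273) = 172.8
  CO₂: 0 + 1(273) = 273
Total out = 537.8 mol; y_CO₂ = 273 / 537.8 = 0.5076.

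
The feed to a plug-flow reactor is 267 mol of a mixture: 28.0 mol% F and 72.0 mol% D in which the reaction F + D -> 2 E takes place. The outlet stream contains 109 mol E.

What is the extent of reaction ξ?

ξ = 54.5 mol

For E: n = n₀ + 2ξ → 109 = 0 + 2ξ, giving ξ = 54.5 mol.
Outlet amounts (n = n₀ + ν ξ):
  F: 74.76 − 1(54.5) = 20.26
  D: 192.2 − 1(54.5) = 137.7
  E: 0 + 2(54.5) = 109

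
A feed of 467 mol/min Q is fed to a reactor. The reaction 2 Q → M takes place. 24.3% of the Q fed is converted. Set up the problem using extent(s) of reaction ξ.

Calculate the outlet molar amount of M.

56.7 mol/min

Q reacted = 0.243 × 467 = 113.5 mol/min; ν_Q = −2, so ξ = 113.5/2 = 56.74 mol/min.
Outlet amounts (n = n₀ + ν ξ):
  Q: 467 − 2(56.74) = 353.5
  M: 0 + 1(56.74) = 56.74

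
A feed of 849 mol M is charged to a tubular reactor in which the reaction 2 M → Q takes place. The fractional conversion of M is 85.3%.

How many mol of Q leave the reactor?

M reacted = 0.853 × 849 = 724.2 mol; ν_M = −2, so ξ = 724.2/2 = 362.1 mol.
Outlet amounts (n = n₀ + ν ξ):
  M: 849 − 2(362.1) = 124.8
  Q: 0 + 1(362.1) = 362.1

362 mol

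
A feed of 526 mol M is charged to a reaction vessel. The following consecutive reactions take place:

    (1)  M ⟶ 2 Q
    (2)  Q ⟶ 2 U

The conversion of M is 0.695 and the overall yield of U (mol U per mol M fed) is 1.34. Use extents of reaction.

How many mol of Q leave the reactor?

Conversion of M: M consumed = 1ξ₁ = 0.695 × 526 → ξ₁ = 365.6 mol.
Yield of U: 2ξ₂ / 526 = 1.34 → ξ₂ = 352.4 mol.
Outlet amounts (n = n₀ + Σ ν·ξ):
  M: 526 − 1(365.6) = 160.4
  Q: 0 + 2(365.6) − 1(352.4) = 378.7
  U: 0 + 2(352.4) = 704.8

379 mol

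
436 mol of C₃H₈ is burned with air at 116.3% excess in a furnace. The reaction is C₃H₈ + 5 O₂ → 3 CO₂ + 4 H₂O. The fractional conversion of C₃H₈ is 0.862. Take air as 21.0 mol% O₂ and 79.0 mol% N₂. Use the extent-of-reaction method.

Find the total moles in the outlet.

Stoichiometric O₂ = 5 × 436 = 2180 mol; O₂ fed = 2180 × 2.163 = 4715 mol.
N₂ fed = 4715 × 79/21 = 17740 mol.
Fuel reacted = 0.862 × 436 → ξ = 375.8 mol.
Outlet (n = n₀ + ν ξ):
  C₃H₈: 436 − 1(375.8) = 60.17
  O₂: 4715 − 5(375.8) = 2836
  N₂: 17740 (inert)
  CO₂: 0 + 3(375.8) = 1127
  H₂O: 0 + 4(375.8) = 1503
Total out = 60.17 + 2836 + 17740 + 1127 + 1503 = 23270 mol.

23300 mol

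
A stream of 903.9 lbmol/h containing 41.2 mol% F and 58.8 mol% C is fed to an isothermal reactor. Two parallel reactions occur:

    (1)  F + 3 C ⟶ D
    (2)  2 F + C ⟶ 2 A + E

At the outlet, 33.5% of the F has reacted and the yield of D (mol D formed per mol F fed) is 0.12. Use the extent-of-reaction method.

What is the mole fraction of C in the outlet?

0.464

Yield of D: 1ξ₁ / 372.4 = 0.12 → ξ₁ = 44.69 lbmol/h.
Conversion of F: 1ξ₁ + 2ξ₂ = 0.335 × 372.4 = 124.8 → ξ₂ = 40.03 lbmol/h.
Outlet amounts (n = n₀ + Σ ν·ξ):
  F: 372.4 − 1(44.69) − 2(40.03) = 247.7
  C: 531.5 − 3(44.69) − 1(40.03) = 357.4
  D: 0 + 1(44.69) = 44.69
  A: 0 + 2(40.03) = 80.07
  E: 0 + 1(40.03) = 40.03
Total out = 769.8 lbmol/h; y_C = 357.4 / 769.8 = 0.4642.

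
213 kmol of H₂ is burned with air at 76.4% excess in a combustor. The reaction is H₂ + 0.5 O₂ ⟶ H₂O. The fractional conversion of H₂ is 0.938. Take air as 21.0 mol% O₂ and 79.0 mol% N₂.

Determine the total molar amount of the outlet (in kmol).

1010 kmol

Stoichiometric O₂ = 0.5 × 213 = 106.5 kmol; O₂ fed = 106.5 × 1.764 = 187.9 kmol.
N₂ fed = 187.9 × 79/21 = 706.7 kmol.
Fuel reacted = 0.938 × 213 → ξ = 199.8 kmol.
Outlet (n = n₀ + ν ξ):
  H₂: 213 − 1(199.8) = 13.21
  O₂: 187.9 − 0.5(199.8) = 87.97
  N₂: 706.7 (inert)
  H₂O: 0 + 1(199.8) = 199.8
Total out = 13.21 + 87.97 + 706.7 + 199.8 = 1008 kmol.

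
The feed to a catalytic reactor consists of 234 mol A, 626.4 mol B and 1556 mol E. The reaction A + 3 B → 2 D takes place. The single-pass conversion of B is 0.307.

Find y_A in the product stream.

B reacted = 0.307 × 626.4 = 192.3 mol; ν_B = −3, so ξ = 192.3/3 = 64.1 mol.
Outlet amounts (n = n₀ + ν ξ):
  A: 234 − 1(64.1) = 169.9
  B: 626.4 − 3(64.1) = 434.1
  D: 0 + 2(64.1) = 128.2
  E: 1556 (inert)
Total out = 2288 mol; y_A = 169.9 / 2288 = 0.07425.

0.0742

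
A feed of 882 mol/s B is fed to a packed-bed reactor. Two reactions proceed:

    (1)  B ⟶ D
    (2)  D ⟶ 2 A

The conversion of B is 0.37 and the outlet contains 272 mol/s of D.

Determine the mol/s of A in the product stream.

Conversion of B: B consumed = 1ξ₁ = 0.37 × 882 → ξ₁ = 326.3 mol/s.
D balance: n_D = 0 + 1ξ₁ − 1ξ₂ = 272 → ξ₂ = (1·326.3 − 272)/1 = 54.34 mol/s.
Outlet amounts (n = n₀ + Σ ν·ξ):
  B: 882 − 1(326.3) = 555.7
  D: 0 + 1(326.3) − 1(54.34) = 272
  A: 0 + 2(54.34) = 108.7

109 mol/s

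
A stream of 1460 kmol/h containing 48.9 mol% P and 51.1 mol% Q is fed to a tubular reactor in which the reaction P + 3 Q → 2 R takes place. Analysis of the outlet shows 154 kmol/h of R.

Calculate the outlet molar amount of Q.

For R: n = n₀ + 2ξ → 154 = 0 + 2ξ, giving ξ = 77 kmol/h.
Outlet amounts (n = n₀ + ν ξ):
  P: 713.9 − 1(77) = 636.9
  Q: 746.1 − 3(77) = 515.1
  R: 0 + 2(77) = 154

515 kmol/h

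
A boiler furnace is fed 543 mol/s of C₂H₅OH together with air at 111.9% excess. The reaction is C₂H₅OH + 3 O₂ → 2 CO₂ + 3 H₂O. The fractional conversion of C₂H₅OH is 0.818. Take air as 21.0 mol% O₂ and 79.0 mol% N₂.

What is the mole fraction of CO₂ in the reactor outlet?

0.051

Stoichiometric O₂ = 3 × 543 = 1629 mol/s; O₂ fed = 1629 × 2.119 = 3452 mol/s.
N₂ fed = 3452 × 79/21 = 12990 mol/s.
Fuel reacted = 0.818 × 543 → ξ = 444.2 mol/s.
Outlet (n = n₀ + ν ξ):
  C₂H₅OH: 543 − 1(444.2) = 98.83
  O₂: 3452 − 3(444.2) = 2119
  N₂: 12990 (inert)
  CO₂: 0 + 2(444.2) = 888.3
  H₂O: 0 + 3(444.2) = 1333
Total out = 17420 mol/s; y_CO₂ = 888.3 / 17420 = 0.05098.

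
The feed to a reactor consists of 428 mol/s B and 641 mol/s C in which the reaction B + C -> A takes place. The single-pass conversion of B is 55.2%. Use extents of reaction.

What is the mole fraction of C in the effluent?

B reacted = 0.552 × 428 = 236.3 mol/s; ν_B = −1, so ξ = 236.3/1 = 236.3 mol/s.
Outlet amounts (n = n₀ + ν ξ):
  B: 428 − 1(236.3) = 191.7
  C: 641 − 1(236.3) = 404.7
  A: 0 + 1(236.3) = 236.3
Total out = 832.7 mol/s; y_C = 404.7 / 832.7 = 0.486.

0.486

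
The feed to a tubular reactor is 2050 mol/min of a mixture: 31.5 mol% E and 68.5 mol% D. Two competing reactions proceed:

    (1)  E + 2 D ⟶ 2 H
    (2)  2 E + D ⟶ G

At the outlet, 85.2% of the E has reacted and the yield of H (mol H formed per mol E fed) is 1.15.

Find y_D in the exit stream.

Yield of H: 2ξ₁ / 645.8 = 1.15 → ξ₁ = 371.3 mol/min.
Conversion of E: 1ξ₁ + 2ξ₂ = 0.852 × 645.8 = 550.2 → ξ₂ = 89.44 mol/min.
Outlet amounts (n = n₀ + Σ ν·ξ):
  E: 645.8 − 1(371.3) − 2(89.44) = 95.57
  D: 1404 − 2(371.3) − 1(89.44) = 572.2
  H: 0 + 2(371.3) = 742.6
  G: 0 + 1(89.44) = 89.44
Total out = 1500 mol/min; y_D = 572.2 / 1500 = 0.3815.

0.382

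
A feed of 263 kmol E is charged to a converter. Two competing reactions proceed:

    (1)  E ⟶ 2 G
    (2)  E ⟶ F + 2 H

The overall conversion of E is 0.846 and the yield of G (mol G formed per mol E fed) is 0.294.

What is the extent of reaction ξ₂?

Yield of G: 2ξ₁ / 263 = 0.294 → ξ₁ = 38.66 kmol.
Conversion of E: 1ξ₁ + 1ξ₂ = 0.846 × 263 = 222.5 → ξ₂ = 183.8 kmol.
Outlet amounts (n = n₀ + Σ ν·ξ):
  E: 263 − 1(38.66) − 1(183.8) = 40.5
  G: 0 + 2(38.66) = 77.32
  F: 0 + 1(183.8) = 183.8
  H: 0 + 2(183.8) = 367.7

ξ₂ = 184 kmol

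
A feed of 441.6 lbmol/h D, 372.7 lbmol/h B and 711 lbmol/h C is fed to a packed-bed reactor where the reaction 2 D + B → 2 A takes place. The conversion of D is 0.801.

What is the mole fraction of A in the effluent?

D reacted = 0.801 × 441.6 = 353.7 lbmol/h; ν_D = −2, so ξ = 353.7/2 = 176.9 lbmol/h.
Outlet amounts (n = n₀ + ν ξ):
  D: 441.6 − 2(176.9) = 87.88
  B: 372.7 − 1(176.9) = 195.8
  A: 0 + 2(176.9) = 353.7
  C: 711 (inert)
Total out = 1348 lbmol/h; y_A = 353.7 / 1348 = 0.2623.

0.262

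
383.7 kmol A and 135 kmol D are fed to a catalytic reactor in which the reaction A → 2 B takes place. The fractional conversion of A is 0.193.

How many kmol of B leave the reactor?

148 kmol

A reacted = 0.193 × 383.7 = 74.05 kmol; ν_A = −1, so ξ = 74.05/1 = 74.05 kmol.
Outlet amounts (n = n₀ + ν ξ):
  A: 383.7 − 1(74.05) = 309.6
  B: 0 + 2(74.05) = 148.1
  D: 135 (inert)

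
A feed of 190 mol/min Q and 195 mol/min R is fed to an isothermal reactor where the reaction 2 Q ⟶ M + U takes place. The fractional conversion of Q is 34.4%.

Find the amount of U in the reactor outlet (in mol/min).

Q reacted = 0.344 × 190 = 65.36 mol/min; ν_Q = −2, so ξ = 65.36/2 = 32.68 mol/min.
Outlet amounts (n = n₀ + ν ξ):
  Q: 190 − 2(32.68) = 124.6
  M: 0 + 1(32.68) = 32.68
  U: 0 + 1(32.68) = 32.68
  R: 195 (inert)

32.7 mol/min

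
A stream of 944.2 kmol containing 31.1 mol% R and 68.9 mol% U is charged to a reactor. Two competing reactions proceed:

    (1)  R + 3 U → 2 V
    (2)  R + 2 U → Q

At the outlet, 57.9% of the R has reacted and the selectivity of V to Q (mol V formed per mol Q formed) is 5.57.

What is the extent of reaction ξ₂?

ξ₂ = 44.9 kmol

Conversion of R: R consumed = 0.579 × 293.6 = 170 kmol = 1ξ₁ + 1ξ₂.
Selectivity: 2ξ₁ / (1ξ₂) = 5.57 → ξ₁ = 2.785 ξ₂.
Substitute: (1·2.785 + 1) ξ₂ = 170 → ξ₂ = 44.92 kmol, ξ₁ = 125.1 kmol.
Outlet amounts (n = n₀ + Σ ν·ξ):
  R: 293.6 − 1(125.1) − 1(44.92) = 123.6
  U: 650.6 − 3(125.1) − 2(44.92) = 185.4
  V: 0 + 2(125.1) = 250.2
  Q: 0 + 1(44.92) = 44.92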